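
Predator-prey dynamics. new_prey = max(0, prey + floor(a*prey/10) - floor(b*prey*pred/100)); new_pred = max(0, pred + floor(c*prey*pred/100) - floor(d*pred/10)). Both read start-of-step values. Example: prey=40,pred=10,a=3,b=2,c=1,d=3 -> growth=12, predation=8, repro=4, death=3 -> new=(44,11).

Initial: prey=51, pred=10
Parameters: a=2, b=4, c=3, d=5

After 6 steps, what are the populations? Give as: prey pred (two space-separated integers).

Answer: 0 5

Derivation:
Step 1: prey: 51+10-20=41; pred: 10+15-5=20
Step 2: prey: 41+8-32=17; pred: 20+24-10=34
Step 3: prey: 17+3-23=0; pred: 34+17-17=34
Step 4: prey: 0+0-0=0; pred: 34+0-17=17
Step 5: prey: 0+0-0=0; pred: 17+0-8=9
Step 6: prey: 0+0-0=0; pred: 9+0-4=5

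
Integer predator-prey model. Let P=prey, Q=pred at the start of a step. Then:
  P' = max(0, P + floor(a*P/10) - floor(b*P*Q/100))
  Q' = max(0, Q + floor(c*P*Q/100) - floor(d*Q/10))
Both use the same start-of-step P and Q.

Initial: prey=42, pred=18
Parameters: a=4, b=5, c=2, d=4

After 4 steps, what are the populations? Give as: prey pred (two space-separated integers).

Answer: 0 11

Derivation:
Step 1: prey: 42+16-37=21; pred: 18+15-7=26
Step 2: prey: 21+8-27=2; pred: 26+10-10=26
Step 3: prey: 2+0-2=0; pred: 26+1-10=17
Step 4: prey: 0+0-0=0; pred: 17+0-6=11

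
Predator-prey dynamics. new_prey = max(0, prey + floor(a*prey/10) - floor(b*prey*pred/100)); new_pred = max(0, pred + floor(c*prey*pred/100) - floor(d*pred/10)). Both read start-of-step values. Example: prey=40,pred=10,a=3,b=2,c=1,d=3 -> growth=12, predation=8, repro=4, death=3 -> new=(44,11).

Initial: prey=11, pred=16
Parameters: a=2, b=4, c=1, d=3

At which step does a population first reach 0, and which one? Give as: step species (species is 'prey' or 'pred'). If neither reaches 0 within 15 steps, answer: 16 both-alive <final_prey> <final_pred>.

Step 1: prey: 11+2-7=6; pred: 16+1-4=13
Step 2: prey: 6+1-3=4; pred: 13+0-3=10
Step 3: prey: 4+0-1=3; pred: 10+0-3=7
Step 4: prey: 3+0-0=3; pred: 7+0-2=5
Step 5: prey: 3+0-0=3; pred: 5+0-1=4
Step 6: prey: 3+0-0=3; pred: 4+0-1=3
Step 7: prey: 3+0-0=3; pred: 3+0-0=3
Steps 8-15: state stable at prey=3, pred=3 (no change)
No extinction within 15 steps

Answer: 16 both-alive 3 3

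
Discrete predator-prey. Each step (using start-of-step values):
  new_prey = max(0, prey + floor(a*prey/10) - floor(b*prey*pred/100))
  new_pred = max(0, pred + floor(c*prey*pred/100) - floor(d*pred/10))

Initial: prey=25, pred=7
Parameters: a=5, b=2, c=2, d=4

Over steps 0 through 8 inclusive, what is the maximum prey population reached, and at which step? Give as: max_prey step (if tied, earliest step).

Step 1: prey: 25+12-3=34; pred: 7+3-2=8
Step 2: prey: 34+17-5=46; pred: 8+5-3=10
Step 3: prey: 46+23-9=60; pred: 10+9-4=15
Step 4: prey: 60+30-18=72; pred: 15+18-6=27
Step 5: prey: 72+36-38=70; pred: 27+38-10=55
Step 6: prey: 70+35-77=28; pred: 55+77-22=110
Step 7: prey: 28+14-61=0; pred: 110+61-44=127
Step 8: prey: 0+0-0=0; pred: 127+0-50=77
Max prey = 72 at step 4

Answer: 72 4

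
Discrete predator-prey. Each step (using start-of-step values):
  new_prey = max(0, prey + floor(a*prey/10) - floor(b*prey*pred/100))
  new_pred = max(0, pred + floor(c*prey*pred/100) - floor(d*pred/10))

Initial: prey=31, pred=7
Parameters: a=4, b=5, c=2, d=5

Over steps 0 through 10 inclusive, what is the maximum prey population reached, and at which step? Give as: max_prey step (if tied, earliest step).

Answer: 33 1

Derivation:
Step 1: prey: 31+12-10=33; pred: 7+4-3=8
Step 2: prey: 33+13-13=33; pred: 8+5-4=9
Step 3: prey: 33+13-14=32; pred: 9+5-4=10
Step 4: prey: 32+12-16=28; pred: 10+6-5=11
Step 5: prey: 28+11-15=24; pred: 11+6-5=12
Step 6: prey: 24+9-14=19; pred: 12+5-6=11
Step 7: prey: 19+7-10=16; pred: 11+4-5=10
Step 8: prey: 16+6-8=14; pred: 10+3-5=8
Step 9: prey: 14+5-5=14; pred: 8+2-4=6
Step 10: prey: 14+5-4=15; pred: 6+1-3=4
Max prey = 33 at step 1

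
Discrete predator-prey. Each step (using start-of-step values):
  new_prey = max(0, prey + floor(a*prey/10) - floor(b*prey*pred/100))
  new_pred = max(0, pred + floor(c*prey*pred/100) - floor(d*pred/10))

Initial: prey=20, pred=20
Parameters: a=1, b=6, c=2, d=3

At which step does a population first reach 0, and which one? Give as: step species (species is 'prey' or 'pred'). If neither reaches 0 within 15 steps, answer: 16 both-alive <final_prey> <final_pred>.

Answer: 1 prey

Derivation:
Step 1: prey: 20+2-24=0; pred: 20+8-6=22
First extinction: prey at step 1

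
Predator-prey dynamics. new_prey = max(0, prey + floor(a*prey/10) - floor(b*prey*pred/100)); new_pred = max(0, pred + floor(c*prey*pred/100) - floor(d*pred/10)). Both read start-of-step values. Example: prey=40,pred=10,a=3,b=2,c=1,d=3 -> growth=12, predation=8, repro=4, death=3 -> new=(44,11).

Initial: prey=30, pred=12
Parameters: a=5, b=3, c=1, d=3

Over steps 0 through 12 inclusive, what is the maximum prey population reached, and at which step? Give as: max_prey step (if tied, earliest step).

Step 1: prey: 30+15-10=35; pred: 12+3-3=12
Step 2: prey: 35+17-12=40; pred: 12+4-3=13
Step 3: prey: 40+20-15=45; pred: 13+5-3=15
Step 4: prey: 45+22-20=47; pred: 15+6-4=17
Step 5: prey: 47+23-23=47; pred: 17+7-5=19
Step 6: prey: 47+23-26=44; pred: 19+8-5=22
Step 7: prey: 44+22-29=37; pred: 22+9-6=25
Step 8: prey: 37+18-27=28; pred: 25+9-7=27
Step 9: prey: 28+14-22=20; pred: 27+7-8=26
Step 10: prey: 20+10-15=15; pred: 26+5-7=24
Step 11: prey: 15+7-10=12; pred: 24+3-7=20
Step 12: prey: 12+6-7=11; pred: 20+2-6=16
Max prey = 47 at step 4

Answer: 47 4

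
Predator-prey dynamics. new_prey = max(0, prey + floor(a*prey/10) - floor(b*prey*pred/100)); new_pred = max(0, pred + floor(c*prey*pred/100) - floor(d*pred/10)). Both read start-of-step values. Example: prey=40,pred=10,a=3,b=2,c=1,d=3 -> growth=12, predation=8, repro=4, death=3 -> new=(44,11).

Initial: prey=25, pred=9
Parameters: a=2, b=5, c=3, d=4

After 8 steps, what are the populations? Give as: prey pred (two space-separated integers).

Answer: 2 2

Derivation:
Step 1: prey: 25+5-11=19; pred: 9+6-3=12
Step 2: prey: 19+3-11=11; pred: 12+6-4=14
Step 3: prey: 11+2-7=6; pred: 14+4-5=13
Step 4: prey: 6+1-3=4; pred: 13+2-5=10
Step 5: prey: 4+0-2=2; pred: 10+1-4=7
Step 6: prey: 2+0-0=2; pred: 7+0-2=5
Step 7: prey: 2+0-0=2; pred: 5+0-2=3
Step 8: prey: 2+0-0=2; pred: 3+0-1=2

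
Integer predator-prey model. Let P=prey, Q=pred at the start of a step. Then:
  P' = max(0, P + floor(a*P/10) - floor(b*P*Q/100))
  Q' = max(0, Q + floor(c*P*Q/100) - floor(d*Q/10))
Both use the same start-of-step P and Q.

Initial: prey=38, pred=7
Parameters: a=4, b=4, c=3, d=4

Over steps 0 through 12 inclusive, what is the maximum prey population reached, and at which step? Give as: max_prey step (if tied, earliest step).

Answer: 43 1

Derivation:
Step 1: prey: 38+15-10=43; pred: 7+7-2=12
Step 2: prey: 43+17-20=40; pred: 12+15-4=23
Step 3: prey: 40+16-36=20; pred: 23+27-9=41
Step 4: prey: 20+8-32=0; pred: 41+24-16=49
Step 5: prey: 0+0-0=0; pred: 49+0-19=30
Step 6: prey: 0+0-0=0; pred: 30+0-12=18
Step 7: prey: 0+0-0=0; pred: 18+0-7=11
Step 8: prey: 0+0-0=0; pred: 11+0-4=7
Step 9: prey: 0+0-0=0; pred: 7+0-2=5
Step 10: prey: 0+0-0=0; pred: 5+0-2=3
Step 11: prey: 0+0-0=0; pred: 3+0-1=2
Step 12: prey: 0+0-0=0; pred: 2+0-0=2
Max prey = 43 at step 1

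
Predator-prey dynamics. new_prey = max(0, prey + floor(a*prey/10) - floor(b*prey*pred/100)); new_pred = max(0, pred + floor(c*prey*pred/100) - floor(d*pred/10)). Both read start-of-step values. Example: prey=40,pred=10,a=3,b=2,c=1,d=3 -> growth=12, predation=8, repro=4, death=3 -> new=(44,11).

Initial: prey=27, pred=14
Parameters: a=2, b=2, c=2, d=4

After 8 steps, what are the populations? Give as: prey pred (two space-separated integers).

Answer: 11 10

Derivation:
Step 1: prey: 27+5-7=25; pred: 14+7-5=16
Step 2: prey: 25+5-8=22; pred: 16+8-6=18
Step 3: prey: 22+4-7=19; pred: 18+7-7=18
Step 4: prey: 19+3-6=16; pred: 18+6-7=17
Step 5: prey: 16+3-5=14; pred: 17+5-6=16
Step 6: prey: 14+2-4=12; pred: 16+4-6=14
Step 7: prey: 12+2-3=11; pred: 14+3-5=12
Step 8: prey: 11+2-2=11; pred: 12+2-4=10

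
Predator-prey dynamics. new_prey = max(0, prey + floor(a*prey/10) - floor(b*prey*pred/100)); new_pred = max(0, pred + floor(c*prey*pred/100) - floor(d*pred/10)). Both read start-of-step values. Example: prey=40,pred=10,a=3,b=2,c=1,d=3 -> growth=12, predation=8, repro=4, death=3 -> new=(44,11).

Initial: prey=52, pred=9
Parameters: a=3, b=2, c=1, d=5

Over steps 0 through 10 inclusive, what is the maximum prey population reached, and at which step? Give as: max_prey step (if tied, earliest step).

Step 1: prey: 52+15-9=58; pred: 9+4-4=9
Step 2: prey: 58+17-10=65; pred: 9+5-4=10
Step 3: prey: 65+19-13=71; pred: 10+6-5=11
Step 4: prey: 71+21-15=77; pred: 11+7-5=13
Step 5: prey: 77+23-20=80; pred: 13+10-6=17
Step 6: prey: 80+24-27=77; pred: 17+13-8=22
Step 7: prey: 77+23-33=67; pred: 22+16-11=27
Step 8: prey: 67+20-36=51; pred: 27+18-13=32
Step 9: prey: 51+15-32=34; pred: 32+16-16=32
Step 10: prey: 34+10-21=23; pred: 32+10-16=26
Max prey = 80 at step 5

Answer: 80 5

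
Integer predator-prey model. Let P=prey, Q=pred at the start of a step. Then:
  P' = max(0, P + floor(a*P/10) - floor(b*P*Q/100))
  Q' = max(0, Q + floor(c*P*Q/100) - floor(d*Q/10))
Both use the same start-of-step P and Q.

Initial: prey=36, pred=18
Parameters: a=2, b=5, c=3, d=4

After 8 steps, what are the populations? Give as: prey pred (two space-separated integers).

Step 1: prey: 36+7-32=11; pred: 18+19-7=30
Step 2: prey: 11+2-16=0; pred: 30+9-12=27
Step 3: prey: 0+0-0=0; pred: 27+0-10=17
Step 4: prey: 0+0-0=0; pred: 17+0-6=11
Step 5: prey: 0+0-0=0; pred: 11+0-4=7
Step 6: prey: 0+0-0=0; pred: 7+0-2=5
Step 7: prey: 0+0-0=0; pred: 5+0-2=3
Step 8: prey: 0+0-0=0; pred: 3+0-1=2

Answer: 0 2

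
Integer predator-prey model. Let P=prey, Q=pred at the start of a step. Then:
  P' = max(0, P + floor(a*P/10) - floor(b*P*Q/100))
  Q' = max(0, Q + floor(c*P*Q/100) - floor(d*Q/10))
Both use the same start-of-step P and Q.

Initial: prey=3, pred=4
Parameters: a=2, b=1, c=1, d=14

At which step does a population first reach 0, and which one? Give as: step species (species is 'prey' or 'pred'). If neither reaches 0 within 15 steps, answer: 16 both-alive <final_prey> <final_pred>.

Answer: 1 pred

Derivation:
Step 1: prey: 3+0-0=3; pred: 4+0-5=0
First extinction: pred at step 1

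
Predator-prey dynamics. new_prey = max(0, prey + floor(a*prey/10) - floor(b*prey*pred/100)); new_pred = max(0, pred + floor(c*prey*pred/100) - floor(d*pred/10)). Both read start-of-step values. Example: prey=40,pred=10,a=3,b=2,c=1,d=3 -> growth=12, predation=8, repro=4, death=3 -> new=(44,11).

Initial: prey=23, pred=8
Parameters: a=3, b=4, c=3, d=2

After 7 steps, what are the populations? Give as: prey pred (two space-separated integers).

Step 1: prey: 23+6-7=22; pred: 8+5-1=12
Step 2: prey: 22+6-10=18; pred: 12+7-2=17
Step 3: prey: 18+5-12=11; pred: 17+9-3=23
Step 4: prey: 11+3-10=4; pred: 23+7-4=26
Step 5: prey: 4+1-4=1; pred: 26+3-5=24
Step 6: prey: 1+0-0=1; pred: 24+0-4=20
Step 7: prey: 1+0-0=1; pred: 20+0-4=16

Answer: 1 16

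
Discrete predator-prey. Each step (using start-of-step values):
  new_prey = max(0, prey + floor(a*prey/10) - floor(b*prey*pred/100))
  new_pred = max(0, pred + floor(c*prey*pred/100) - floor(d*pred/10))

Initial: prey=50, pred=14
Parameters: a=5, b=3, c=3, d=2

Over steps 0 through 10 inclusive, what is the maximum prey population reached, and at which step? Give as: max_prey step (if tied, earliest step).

Step 1: prey: 50+25-21=54; pred: 14+21-2=33
Step 2: prey: 54+27-53=28; pred: 33+53-6=80
Step 3: prey: 28+14-67=0; pred: 80+67-16=131
Step 4: prey: 0+0-0=0; pred: 131+0-26=105
Step 5: prey: 0+0-0=0; pred: 105+0-21=84
Step 6: prey: 0+0-0=0; pred: 84+0-16=68
Step 7: prey: 0+0-0=0; pred: 68+0-13=55
Step 8: prey: 0+0-0=0; pred: 55+0-11=44
Step 9: prey: 0+0-0=0; pred: 44+0-8=36
Step 10: prey: 0+0-0=0; pred: 36+0-7=29
Max prey = 54 at step 1

Answer: 54 1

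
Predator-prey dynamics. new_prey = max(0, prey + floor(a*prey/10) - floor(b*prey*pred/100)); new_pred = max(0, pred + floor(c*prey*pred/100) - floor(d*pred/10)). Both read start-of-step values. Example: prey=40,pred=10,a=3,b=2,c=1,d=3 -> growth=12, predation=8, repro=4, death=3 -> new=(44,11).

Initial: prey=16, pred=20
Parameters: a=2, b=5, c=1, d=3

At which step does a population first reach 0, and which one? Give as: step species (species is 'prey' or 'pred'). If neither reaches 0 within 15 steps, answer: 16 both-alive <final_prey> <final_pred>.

Step 1: prey: 16+3-16=3; pred: 20+3-6=17
Step 2: prey: 3+0-2=1; pred: 17+0-5=12
Step 3: prey: 1+0-0=1; pred: 12+0-3=9
Step 4: prey: 1+0-0=1; pred: 9+0-2=7
Step 5: prey: 1+0-0=1; pred: 7+0-2=5
Step 6: prey: 1+0-0=1; pred: 5+0-1=4
Step 7: prey: 1+0-0=1; pred: 4+0-1=3
Step 8: prey: 1+0-0=1; pred: 3+0-0=3
Steps 9-15: state stable at prey=1, pred=3 (no change)
No extinction within 15 steps

Answer: 16 both-alive 1 3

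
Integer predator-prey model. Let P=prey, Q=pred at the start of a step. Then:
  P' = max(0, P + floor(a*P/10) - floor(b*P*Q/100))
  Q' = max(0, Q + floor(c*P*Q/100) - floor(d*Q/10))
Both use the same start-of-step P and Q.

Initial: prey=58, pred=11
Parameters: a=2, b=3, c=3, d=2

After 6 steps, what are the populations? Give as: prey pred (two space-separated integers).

Answer: 0 45

Derivation:
Step 1: prey: 58+11-19=50; pred: 11+19-2=28
Step 2: prey: 50+10-42=18; pred: 28+42-5=65
Step 3: prey: 18+3-35=0; pred: 65+35-13=87
Step 4: prey: 0+0-0=0; pred: 87+0-17=70
Step 5: prey: 0+0-0=0; pred: 70+0-14=56
Step 6: prey: 0+0-0=0; pred: 56+0-11=45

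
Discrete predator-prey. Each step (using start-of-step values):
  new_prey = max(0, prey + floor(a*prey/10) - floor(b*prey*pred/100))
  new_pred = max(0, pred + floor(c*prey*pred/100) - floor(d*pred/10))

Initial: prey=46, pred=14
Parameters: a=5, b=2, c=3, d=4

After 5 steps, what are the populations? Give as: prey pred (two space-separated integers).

Answer: 0 83

Derivation:
Step 1: prey: 46+23-12=57; pred: 14+19-5=28
Step 2: prey: 57+28-31=54; pred: 28+47-11=64
Step 3: prey: 54+27-69=12; pred: 64+103-25=142
Step 4: prey: 12+6-34=0; pred: 142+51-56=137
Step 5: prey: 0+0-0=0; pred: 137+0-54=83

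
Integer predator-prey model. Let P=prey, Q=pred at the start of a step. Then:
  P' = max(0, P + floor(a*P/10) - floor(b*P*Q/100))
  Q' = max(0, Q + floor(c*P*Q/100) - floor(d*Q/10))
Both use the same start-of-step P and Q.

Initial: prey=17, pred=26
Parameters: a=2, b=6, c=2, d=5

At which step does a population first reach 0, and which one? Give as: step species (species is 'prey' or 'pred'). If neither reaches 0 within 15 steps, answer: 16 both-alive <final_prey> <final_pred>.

Step 1: prey: 17+3-26=0; pred: 26+8-13=21
First extinction: prey at step 1

Answer: 1 prey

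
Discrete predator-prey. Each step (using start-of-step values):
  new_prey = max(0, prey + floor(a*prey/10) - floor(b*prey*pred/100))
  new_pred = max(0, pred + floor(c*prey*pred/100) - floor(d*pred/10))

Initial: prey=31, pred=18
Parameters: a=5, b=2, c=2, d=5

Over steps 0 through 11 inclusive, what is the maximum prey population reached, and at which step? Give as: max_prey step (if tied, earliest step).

Answer: 39 3

Derivation:
Step 1: prey: 31+15-11=35; pred: 18+11-9=20
Step 2: prey: 35+17-14=38; pred: 20+14-10=24
Step 3: prey: 38+19-18=39; pred: 24+18-12=30
Step 4: prey: 39+19-23=35; pred: 30+23-15=38
Step 5: prey: 35+17-26=26; pred: 38+26-19=45
Step 6: prey: 26+13-23=16; pred: 45+23-22=46
Step 7: prey: 16+8-14=10; pred: 46+14-23=37
Step 8: prey: 10+5-7=8; pred: 37+7-18=26
Step 9: prey: 8+4-4=8; pred: 26+4-13=17
Step 10: prey: 8+4-2=10; pred: 17+2-8=11
Step 11: prey: 10+5-2=13; pred: 11+2-5=8
Max prey = 39 at step 3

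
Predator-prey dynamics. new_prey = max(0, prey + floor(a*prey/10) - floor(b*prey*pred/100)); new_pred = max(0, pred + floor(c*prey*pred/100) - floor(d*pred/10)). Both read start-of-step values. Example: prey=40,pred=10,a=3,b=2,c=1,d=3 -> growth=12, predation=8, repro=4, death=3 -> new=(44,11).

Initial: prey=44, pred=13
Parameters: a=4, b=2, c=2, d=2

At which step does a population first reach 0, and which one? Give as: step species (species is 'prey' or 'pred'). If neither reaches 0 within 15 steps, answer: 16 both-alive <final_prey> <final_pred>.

Step 1: prey: 44+17-11=50; pred: 13+11-2=22
Step 2: prey: 50+20-22=48; pred: 22+22-4=40
Step 3: prey: 48+19-38=29; pred: 40+38-8=70
Step 4: prey: 29+11-40=0; pred: 70+40-14=96
First extinction: prey at step 4

Answer: 4 prey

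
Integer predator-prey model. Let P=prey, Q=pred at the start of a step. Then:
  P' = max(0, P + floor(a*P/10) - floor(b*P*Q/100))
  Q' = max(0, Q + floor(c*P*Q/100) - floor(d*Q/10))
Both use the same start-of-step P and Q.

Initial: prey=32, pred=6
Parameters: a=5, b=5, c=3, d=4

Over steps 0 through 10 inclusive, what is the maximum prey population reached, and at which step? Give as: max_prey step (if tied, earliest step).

Step 1: prey: 32+16-9=39; pred: 6+5-2=9
Step 2: prey: 39+19-17=41; pred: 9+10-3=16
Step 3: prey: 41+20-32=29; pred: 16+19-6=29
Step 4: prey: 29+14-42=1; pred: 29+25-11=43
Step 5: prey: 1+0-2=0; pred: 43+1-17=27
Step 6: prey: 0+0-0=0; pred: 27+0-10=17
Step 7: prey: 0+0-0=0; pred: 17+0-6=11
Step 8: prey: 0+0-0=0; pred: 11+0-4=7
Step 9: prey: 0+0-0=0; pred: 7+0-2=5
Step 10: prey: 0+0-0=0; pred: 5+0-2=3
Max prey = 41 at step 2

Answer: 41 2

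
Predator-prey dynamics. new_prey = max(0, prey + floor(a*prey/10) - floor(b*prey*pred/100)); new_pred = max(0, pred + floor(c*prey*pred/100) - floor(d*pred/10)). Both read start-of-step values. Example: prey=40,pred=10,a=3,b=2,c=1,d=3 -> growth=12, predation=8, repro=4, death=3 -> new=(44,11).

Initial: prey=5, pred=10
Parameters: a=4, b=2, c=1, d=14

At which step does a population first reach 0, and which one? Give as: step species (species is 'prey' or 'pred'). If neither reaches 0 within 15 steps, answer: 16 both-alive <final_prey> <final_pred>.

Answer: 1 pred

Derivation:
Step 1: prey: 5+2-1=6; pred: 10+0-14=0
First extinction: pred at step 1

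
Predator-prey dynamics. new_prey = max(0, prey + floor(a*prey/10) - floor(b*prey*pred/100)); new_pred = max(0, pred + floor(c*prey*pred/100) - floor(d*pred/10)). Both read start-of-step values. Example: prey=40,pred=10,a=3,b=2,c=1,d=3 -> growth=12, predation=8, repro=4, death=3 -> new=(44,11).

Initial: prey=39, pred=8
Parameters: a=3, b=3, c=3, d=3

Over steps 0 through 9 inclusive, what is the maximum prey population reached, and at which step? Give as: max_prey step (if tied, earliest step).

Step 1: prey: 39+11-9=41; pred: 8+9-2=15
Step 2: prey: 41+12-18=35; pred: 15+18-4=29
Step 3: prey: 35+10-30=15; pred: 29+30-8=51
Step 4: prey: 15+4-22=0; pred: 51+22-15=58
Step 5: prey: 0+0-0=0; pred: 58+0-17=41
Step 6: prey: 0+0-0=0; pred: 41+0-12=29
Step 7: prey: 0+0-0=0; pred: 29+0-8=21
Step 8: prey: 0+0-0=0; pred: 21+0-6=15
Step 9: prey: 0+0-0=0; pred: 15+0-4=11
Max prey = 41 at step 1

Answer: 41 1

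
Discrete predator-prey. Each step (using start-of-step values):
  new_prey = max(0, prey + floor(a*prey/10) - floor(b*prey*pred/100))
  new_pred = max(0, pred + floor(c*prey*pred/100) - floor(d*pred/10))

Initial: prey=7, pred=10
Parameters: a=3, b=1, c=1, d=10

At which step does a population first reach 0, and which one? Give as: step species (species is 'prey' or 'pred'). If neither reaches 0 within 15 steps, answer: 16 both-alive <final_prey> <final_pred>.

Answer: 1 pred

Derivation:
Step 1: prey: 7+2-0=9; pred: 10+0-10=0
First extinction: pred at step 1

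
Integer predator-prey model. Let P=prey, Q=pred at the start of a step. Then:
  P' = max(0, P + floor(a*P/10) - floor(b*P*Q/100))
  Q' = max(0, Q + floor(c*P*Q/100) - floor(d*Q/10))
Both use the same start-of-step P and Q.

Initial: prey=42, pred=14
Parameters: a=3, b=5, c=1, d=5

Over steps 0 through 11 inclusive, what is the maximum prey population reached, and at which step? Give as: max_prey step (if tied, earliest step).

Step 1: prey: 42+12-29=25; pred: 14+5-7=12
Step 2: prey: 25+7-15=17; pred: 12+3-6=9
Step 3: prey: 17+5-7=15; pred: 9+1-4=6
Step 4: prey: 15+4-4=15; pred: 6+0-3=3
Step 5: prey: 15+4-2=17; pred: 3+0-1=2
Step 6: prey: 17+5-1=21; pred: 2+0-1=1
Step 7: prey: 21+6-1=26; pred: 1+0-0=1
Step 8: prey: 26+7-1=32; pred: 1+0-0=1
Step 9: prey: 32+9-1=40; pred: 1+0-0=1
Step 10: prey: 40+12-2=50; pred: 1+0-0=1
Step 11: prey: 50+15-2=63; pred: 1+0-0=1
Max prey = 63 at step 11

Answer: 63 11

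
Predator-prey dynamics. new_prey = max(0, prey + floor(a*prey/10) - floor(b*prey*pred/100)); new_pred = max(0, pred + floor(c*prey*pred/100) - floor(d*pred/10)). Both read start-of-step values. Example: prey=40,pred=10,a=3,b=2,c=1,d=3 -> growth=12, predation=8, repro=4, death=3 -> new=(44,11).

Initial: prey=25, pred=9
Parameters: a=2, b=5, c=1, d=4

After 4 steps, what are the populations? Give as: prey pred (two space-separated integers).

Answer: 14 3

Derivation:
Step 1: prey: 25+5-11=19; pred: 9+2-3=8
Step 2: prey: 19+3-7=15; pred: 8+1-3=6
Step 3: prey: 15+3-4=14; pred: 6+0-2=4
Step 4: prey: 14+2-2=14; pred: 4+0-1=3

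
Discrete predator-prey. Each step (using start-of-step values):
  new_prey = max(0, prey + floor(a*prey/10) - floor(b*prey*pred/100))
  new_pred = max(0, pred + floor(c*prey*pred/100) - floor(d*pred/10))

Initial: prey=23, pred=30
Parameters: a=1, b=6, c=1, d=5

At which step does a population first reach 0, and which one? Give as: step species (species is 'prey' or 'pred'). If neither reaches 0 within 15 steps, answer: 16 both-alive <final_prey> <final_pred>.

Answer: 1 prey

Derivation:
Step 1: prey: 23+2-41=0; pred: 30+6-15=21
First extinction: prey at step 1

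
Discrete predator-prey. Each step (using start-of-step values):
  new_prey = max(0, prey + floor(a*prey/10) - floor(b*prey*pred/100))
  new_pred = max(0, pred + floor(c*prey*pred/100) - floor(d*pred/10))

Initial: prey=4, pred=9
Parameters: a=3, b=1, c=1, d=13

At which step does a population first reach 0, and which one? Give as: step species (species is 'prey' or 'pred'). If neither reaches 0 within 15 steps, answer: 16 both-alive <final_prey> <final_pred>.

Step 1: prey: 4+1-0=5; pred: 9+0-11=0
First extinction: pred at step 1

Answer: 1 pred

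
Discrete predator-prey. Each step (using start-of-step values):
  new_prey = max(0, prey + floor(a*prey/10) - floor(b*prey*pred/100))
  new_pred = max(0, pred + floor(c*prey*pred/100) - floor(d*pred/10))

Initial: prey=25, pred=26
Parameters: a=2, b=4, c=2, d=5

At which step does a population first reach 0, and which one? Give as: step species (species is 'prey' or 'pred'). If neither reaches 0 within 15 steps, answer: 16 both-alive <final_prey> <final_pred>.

Answer: 2 prey

Derivation:
Step 1: prey: 25+5-26=4; pred: 26+13-13=26
Step 2: prey: 4+0-4=0; pred: 26+2-13=15
First extinction: prey at step 2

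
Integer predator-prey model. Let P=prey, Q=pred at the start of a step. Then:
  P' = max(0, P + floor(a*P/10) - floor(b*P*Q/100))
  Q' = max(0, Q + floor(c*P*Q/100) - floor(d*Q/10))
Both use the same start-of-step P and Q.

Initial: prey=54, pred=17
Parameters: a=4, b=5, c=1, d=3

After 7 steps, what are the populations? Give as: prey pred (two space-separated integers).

Step 1: prey: 54+21-45=30; pred: 17+9-5=21
Step 2: prey: 30+12-31=11; pred: 21+6-6=21
Step 3: prey: 11+4-11=4; pred: 21+2-6=17
Step 4: prey: 4+1-3=2; pred: 17+0-5=12
Step 5: prey: 2+0-1=1; pred: 12+0-3=9
Step 6: prey: 1+0-0=1; pred: 9+0-2=7
Step 7: prey: 1+0-0=1; pred: 7+0-2=5

Answer: 1 5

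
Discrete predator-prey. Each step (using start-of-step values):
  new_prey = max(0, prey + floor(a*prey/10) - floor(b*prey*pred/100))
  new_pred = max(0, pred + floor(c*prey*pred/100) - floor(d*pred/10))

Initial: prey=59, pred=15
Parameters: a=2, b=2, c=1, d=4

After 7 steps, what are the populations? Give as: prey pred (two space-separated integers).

Step 1: prey: 59+11-17=53; pred: 15+8-6=17
Step 2: prey: 53+10-18=45; pred: 17+9-6=20
Step 3: prey: 45+9-18=36; pred: 20+9-8=21
Step 4: prey: 36+7-15=28; pred: 21+7-8=20
Step 5: prey: 28+5-11=22; pred: 20+5-8=17
Step 6: prey: 22+4-7=19; pred: 17+3-6=14
Step 7: prey: 19+3-5=17; pred: 14+2-5=11

Answer: 17 11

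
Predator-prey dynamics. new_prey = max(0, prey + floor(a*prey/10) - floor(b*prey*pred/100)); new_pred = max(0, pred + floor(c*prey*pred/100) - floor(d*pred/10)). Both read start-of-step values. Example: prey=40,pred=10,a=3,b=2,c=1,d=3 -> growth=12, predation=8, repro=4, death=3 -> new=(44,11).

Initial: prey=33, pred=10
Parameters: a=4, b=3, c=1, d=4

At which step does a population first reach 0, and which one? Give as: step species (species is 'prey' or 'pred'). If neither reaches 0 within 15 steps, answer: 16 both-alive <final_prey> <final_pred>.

Step 1: prey: 33+13-9=37; pred: 10+3-4=9
Step 2: prey: 37+14-9=42; pred: 9+3-3=9
Step 3: prey: 42+16-11=47; pred: 9+3-3=9
Step 4: prey: 47+18-12=53; pred: 9+4-3=10
Step 5: prey: 53+21-15=59; pred: 10+5-4=11
Step 6: prey: 59+23-19=63; pred: 11+6-4=13
Step 7: prey: 63+25-24=64; pred: 13+8-5=16
Step 8: prey: 64+25-30=59; pred: 16+10-6=20
Step 9: prey: 59+23-35=47; pred: 20+11-8=23
Step 10: prey: 47+18-32=33; pred: 23+10-9=24
Step 11: prey: 33+13-23=23; pred: 24+7-9=22
Step 12: prey: 23+9-15=17; pred: 22+5-8=19
Step 13: prey: 17+6-9=14; pred: 19+3-7=15
Step 14: prey: 14+5-6=13; pred: 15+2-6=11
Step 15: prey: 13+5-4=14; pred: 11+1-4=8
No extinction within 15 steps

Answer: 16 both-alive 14 8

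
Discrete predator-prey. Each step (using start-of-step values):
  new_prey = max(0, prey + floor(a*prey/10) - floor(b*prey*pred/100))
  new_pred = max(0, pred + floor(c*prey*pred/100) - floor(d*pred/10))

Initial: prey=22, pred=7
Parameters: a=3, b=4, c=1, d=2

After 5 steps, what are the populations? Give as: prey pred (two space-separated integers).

Answer: 22 7

Derivation:
Step 1: prey: 22+6-6=22; pred: 7+1-1=7
Step 2: prey: 22+6-6=22; pred: 7+1-1=7
Step 3: prey: 22+6-6=22; pred: 7+1-1=7
Step 4: prey: 22+6-6=22; pred: 7+1-1=7
Step 5: prey: 22+6-6=22; pred: 7+1-1=7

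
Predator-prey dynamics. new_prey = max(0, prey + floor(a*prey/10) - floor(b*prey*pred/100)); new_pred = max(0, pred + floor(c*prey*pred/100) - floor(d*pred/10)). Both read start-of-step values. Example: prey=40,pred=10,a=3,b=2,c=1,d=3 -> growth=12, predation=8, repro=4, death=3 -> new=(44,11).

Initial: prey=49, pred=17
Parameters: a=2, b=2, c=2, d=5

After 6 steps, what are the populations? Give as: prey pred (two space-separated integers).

Answer: 5 10

Derivation:
Step 1: prey: 49+9-16=42; pred: 17+16-8=25
Step 2: prey: 42+8-21=29; pred: 25+21-12=34
Step 3: prey: 29+5-19=15; pred: 34+19-17=36
Step 4: prey: 15+3-10=8; pred: 36+10-18=28
Step 5: prey: 8+1-4=5; pred: 28+4-14=18
Step 6: prey: 5+1-1=5; pred: 18+1-9=10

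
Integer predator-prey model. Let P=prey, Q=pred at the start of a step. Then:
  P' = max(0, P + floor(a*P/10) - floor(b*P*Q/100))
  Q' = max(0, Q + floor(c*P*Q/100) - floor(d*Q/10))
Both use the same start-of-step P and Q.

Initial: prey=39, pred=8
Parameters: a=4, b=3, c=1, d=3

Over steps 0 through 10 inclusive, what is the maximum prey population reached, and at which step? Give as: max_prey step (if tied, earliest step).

Step 1: prey: 39+15-9=45; pred: 8+3-2=9
Step 2: prey: 45+18-12=51; pred: 9+4-2=11
Step 3: prey: 51+20-16=55; pred: 11+5-3=13
Step 4: prey: 55+22-21=56; pred: 13+7-3=17
Step 5: prey: 56+22-28=50; pred: 17+9-5=21
Step 6: prey: 50+20-31=39; pred: 21+10-6=25
Step 7: prey: 39+15-29=25; pred: 25+9-7=27
Step 8: prey: 25+10-20=15; pred: 27+6-8=25
Step 9: prey: 15+6-11=10; pred: 25+3-7=21
Step 10: prey: 10+4-6=8; pred: 21+2-6=17
Max prey = 56 at step 4

Answer: 56 4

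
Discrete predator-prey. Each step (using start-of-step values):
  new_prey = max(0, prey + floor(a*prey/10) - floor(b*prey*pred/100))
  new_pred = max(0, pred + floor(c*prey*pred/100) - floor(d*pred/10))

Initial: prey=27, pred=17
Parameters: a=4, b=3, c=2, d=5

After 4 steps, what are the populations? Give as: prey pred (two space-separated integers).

Step 1: prey: 27+10-13=24; pred: 17+9-8=18
Step 2: prey: 24+9-12=21; pred: 18+8-9=17
Step 3: prey: 21+8-10=19; pred: 17+7-8=16
Step 4: prey: 19+7-9=17; pred: 16+6-8=14

Answer: 17 14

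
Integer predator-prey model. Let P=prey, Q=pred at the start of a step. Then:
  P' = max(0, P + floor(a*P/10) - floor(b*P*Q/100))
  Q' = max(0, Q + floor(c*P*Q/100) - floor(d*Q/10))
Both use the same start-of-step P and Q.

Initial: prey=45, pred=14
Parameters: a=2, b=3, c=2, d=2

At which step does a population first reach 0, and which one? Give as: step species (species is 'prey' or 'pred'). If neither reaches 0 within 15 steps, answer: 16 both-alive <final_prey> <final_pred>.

Step 1: prey: 45+9-18=36; pred: 14+12-2=24
Step 2: prey: 36+7-25=18; pred: 24+17-4=37
Step 3: prey: 18+3-19=2; pred: 37+13-7=43
Step 4: prey: 2+0-2=0; pred: 43+1-8=36
First extinction: prey at step 4

Answer: 4 prey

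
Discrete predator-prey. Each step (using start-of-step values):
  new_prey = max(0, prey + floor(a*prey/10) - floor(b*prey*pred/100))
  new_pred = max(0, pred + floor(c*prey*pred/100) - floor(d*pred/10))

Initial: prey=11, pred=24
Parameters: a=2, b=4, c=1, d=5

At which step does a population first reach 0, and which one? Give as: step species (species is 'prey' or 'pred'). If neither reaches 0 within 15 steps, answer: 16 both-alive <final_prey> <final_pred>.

Step 1: prey: 11+2-10=3; pred: 24+2-12=14
Step 2: prey: 3+0-1=2; pred: 14+0-7=7
Step 3: prey: 2+0-0=2; pred: 7+0-3=4
Step 4: prey: 2+0-0=2; pred: 4+0-2=2
Step 5: prey: 2+0-0=2; pred: 2+0-1=1
Step 6: prey: 2+0-0=2; pred: 1+0-0=1
Steps 7-15: state stable at prey=2, pred=1 (no change)
No extinction within 15 steps

Answer: 16 both-alive 2 1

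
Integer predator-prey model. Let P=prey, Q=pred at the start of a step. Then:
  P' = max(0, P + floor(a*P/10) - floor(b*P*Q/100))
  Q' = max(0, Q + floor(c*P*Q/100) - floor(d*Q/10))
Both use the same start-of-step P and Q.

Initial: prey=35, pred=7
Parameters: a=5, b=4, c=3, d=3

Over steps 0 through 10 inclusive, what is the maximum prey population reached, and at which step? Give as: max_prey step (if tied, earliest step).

Step 1: prey: 35+17-9=43; pred: 7+7-2=12
Step 2: prey: 43+21-20=44; pred: 12+15-3=24
Step 3: prey: 44+22-42=24; pred: 24+31-7=48
Step 4: prey: 24+12-46=0; pred: 48+34-14=68
Step 5: prey: 0+0-0=0; pred: 68+0-20=48
Step 6: prey: 0+0-0=0; pred: 48+0-14=34
Step 7: prey: 0+0-0=0; pred: 34+0-10=24
Step 8: prey: 0+0-0=0; pred: 24+0-7=17
Step 9: prey: 0+0-0=0; pred: 17+0-5=12
Step 10: prey: 0+0-0=0; pred: 12+0-3=9
Max prey = 44 at step 2

Answer: 44 2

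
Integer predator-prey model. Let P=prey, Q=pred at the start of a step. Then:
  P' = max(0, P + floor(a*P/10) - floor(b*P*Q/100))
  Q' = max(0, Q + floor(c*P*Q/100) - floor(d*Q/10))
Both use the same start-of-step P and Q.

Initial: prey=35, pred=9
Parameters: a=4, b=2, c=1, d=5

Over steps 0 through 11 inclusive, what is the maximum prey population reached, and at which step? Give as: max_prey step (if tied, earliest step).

Answer: 141 7

Derivation:
Step 1: prey: 35+14-6=43; pred: 9+3-4=8
Step 2: prey: 43+17-6=54; pred: 8+3-4=7
Step 3: prey: 54+21-7=68; pred: 7+3-3=7
Step 4: prey: 68+27-9=86; pred: 7+4-3=8
Step 5: prey: 86+34-13=107; pred: 8+6-4=10
Step 6: prey: 107+42-21=128; pred: 10+10-5=15
Step 7: prey: 128+51-38=141; pred: 15+19-7=27
Step 8: prey: 141+56-76=121; pred: 27+38-13=52
Step 9: prey: 121+48-125=44; pred: 52+62-26=88
Step 10: prey: 44+17-77=0; pred: 88+38-44=82
Step 11: prey: 0+0-0=0; pred: 82+0-41=41
Max prey = 141 at step 7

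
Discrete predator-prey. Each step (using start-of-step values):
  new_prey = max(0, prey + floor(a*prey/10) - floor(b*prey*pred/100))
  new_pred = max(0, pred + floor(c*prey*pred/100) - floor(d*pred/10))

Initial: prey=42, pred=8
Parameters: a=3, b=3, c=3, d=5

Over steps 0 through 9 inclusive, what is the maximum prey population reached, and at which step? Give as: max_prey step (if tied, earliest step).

Step 1: prey: 42+12-10=44; pred: 8+10-4=14
Step 2: prey: 44+13-18=39; pred: 14+18-7=25
Step 3: prey: 39+11-29=21; pred: 25+29-12=42
Step 4: prey: 21+6-26=1; pred: 42+26-21=47
Step 5: prey: 1+0-1=0; pred: 47+1-23=25
Step 6: prey: 0+0-0=0; pred: 25+0-12=13
Step 7: prey: 0+0-0=0; pred: 13+0-6=7
Step 8: prey: 0+0-0=0; pred: 7+0-3=4
Step 9: prey: 0+0-0=0; pred: 4+0-2=2
Max prey = 44 at step 1

Answer: 44 1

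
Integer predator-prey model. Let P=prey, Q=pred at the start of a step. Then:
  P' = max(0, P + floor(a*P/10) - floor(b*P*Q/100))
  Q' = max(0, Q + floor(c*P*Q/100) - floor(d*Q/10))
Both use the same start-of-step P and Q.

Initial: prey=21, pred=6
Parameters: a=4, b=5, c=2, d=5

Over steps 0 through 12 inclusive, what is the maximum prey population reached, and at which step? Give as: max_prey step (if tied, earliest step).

Step 1: prey: 21+8-6=23; pred: 6+2-3=5
Step 2: prey: 23+9-5=27; pred: 5+2-2=5
Step 3: prey: 27+10-6=31; pred: 5+2-2=5
Step 4: prey: 31+12-7=36; pred: 5+3-2=6
Step 5: prey: 36+14-10=40; pred: 6+4-3=7
Step 6: prey: 40+16-14=42; pred: 7+5-3=9
Step 7: prey: 42+16-18=40; pred: 9+7-4=12
Step 8: prey: 40+16-24=32; pred: 12+9-6=15
Step 9: prey: 32+12-24=20; pred: 15+9-7=17
Step 10: prey: 20+8-17=11; pred: 17+6-8=15
Step 11: prey: 11+4-8=7; pred: 15+3-7=11
Step 12: prey: 7+2-3=6; pred: 11+1-5=7
Max prey = 42 at step 6

Answer: 42 6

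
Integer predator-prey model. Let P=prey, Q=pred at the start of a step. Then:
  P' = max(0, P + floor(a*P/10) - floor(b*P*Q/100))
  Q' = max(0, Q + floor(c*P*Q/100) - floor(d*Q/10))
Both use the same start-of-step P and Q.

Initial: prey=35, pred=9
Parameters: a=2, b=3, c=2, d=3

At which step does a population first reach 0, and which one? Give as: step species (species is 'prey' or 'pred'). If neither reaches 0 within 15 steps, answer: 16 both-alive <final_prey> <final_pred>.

Step 1: prey: 35+7-9=33; pred: 9+6-2=13
Step 2: prey: 33+6-12=27; pred: 13+8-3=18
Step 3: prey: 27+5-14=18; pred: 18+9-5=22
Step 4: prey: 18+3-11=10; pred: 22+7-6=23
Step 5: prey: 10+2-6=6; pred: 23+4-6=21
Step 6: prey: 6+1-3=4; pred: 21+2-6=17
Step 7: prey: 4+0-2=2; pred: 17+1-5=13
Step 8: prey: 2+0-0=2; pred: 13+0-3=10
Step 9: prey: 2+0-0=2; pred: 10+0-3=7
Step 10: prey: 2+0-0=2; pred: 7+0-2=5
Step 11: prey: 2+0-0=2; pred: 5+0-1=4
Step 12: prey: 2+0-0=2; pred: 4+0-1=3
Step 13: prey: 2+0-0=2; pred: 3+0-0=3
Steps 14-15: state stable at prey=2, pred=3 (no change)
No extinction within 15 steps

Answer: 16 both-alive 2 3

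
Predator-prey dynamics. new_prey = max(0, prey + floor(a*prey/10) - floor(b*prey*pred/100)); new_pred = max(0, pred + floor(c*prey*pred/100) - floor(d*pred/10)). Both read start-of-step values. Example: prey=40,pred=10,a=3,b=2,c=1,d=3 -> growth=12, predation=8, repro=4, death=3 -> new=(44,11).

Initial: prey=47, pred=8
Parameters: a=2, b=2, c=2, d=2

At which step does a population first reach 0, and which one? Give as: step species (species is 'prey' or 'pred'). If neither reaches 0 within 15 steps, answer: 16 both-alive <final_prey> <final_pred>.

Answer: 5 prey

Derivation:
Step 1: prey: 47+9-7=49; pred: 8+7-1=14
Step 2: prey: 49+9-13=45; pred: 14+13-2=25
Step 3: prey: 45+9-22=32; pred: 25+22-5=42
Step 4: prey: 32+6-26=12; pred: 42+26-8=60
Step 5: prey: 12+2-14=0; pred: 60+14-12=62
First extinction: prey at step 5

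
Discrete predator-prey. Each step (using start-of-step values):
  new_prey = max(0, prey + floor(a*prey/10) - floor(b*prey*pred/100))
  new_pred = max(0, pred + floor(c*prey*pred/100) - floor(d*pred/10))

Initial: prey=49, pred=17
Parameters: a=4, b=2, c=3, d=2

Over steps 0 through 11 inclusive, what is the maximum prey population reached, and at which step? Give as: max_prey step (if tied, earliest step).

Answer: 52 1

Derivation:
Step 1: prey: 49+19-16=52; pred: 17+24-3=38
Step 2: prey: 52+20-39=33; pred: 38+59-7=90
Step 3: prey: 33+13-59=0; pred: 90+89-18=161
Step 4: prey: 0+0-0=0; pred: 161+0-32=129
Step 5: prey: 0+0-0=0; pred: 129+0-25=104
Step 6: prey: 0+0-0=0; pred: 104+0-20=84
Step 7: prey: 0+0-0=0; pred: 84+0-16=68
Step 8: prey: 0+0-0=0; pred: 68+0-13=55
Step 9: prey: 0+0-0=0; pred: 55+0-11=44
Step 10: prey: 0+0-0=0; pred: 44+0-8=36
Step 11: prey: 0+0-0=0; pred: 36+0-7=29
Max prey = 52 at step 1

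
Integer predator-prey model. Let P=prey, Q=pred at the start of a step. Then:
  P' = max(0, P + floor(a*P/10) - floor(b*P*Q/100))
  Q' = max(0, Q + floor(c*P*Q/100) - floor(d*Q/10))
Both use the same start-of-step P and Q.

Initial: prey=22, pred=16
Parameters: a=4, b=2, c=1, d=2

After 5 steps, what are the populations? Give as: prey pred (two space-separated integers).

Answer: 29 20

Derivation:
Step 1: prey: 22+8-7=23; pred: 16+3-3=16
Step 2: prey: 23+9-7=25; pred: 16+3-3=16
Step 3: prey: 25+10-8=27; pred: 16+4-3=17
Step 4: prey: 27+10-9=28; pred: 17+4-3=18
Step 5: prey: 28+11-10=29; pred: 18+5-3=20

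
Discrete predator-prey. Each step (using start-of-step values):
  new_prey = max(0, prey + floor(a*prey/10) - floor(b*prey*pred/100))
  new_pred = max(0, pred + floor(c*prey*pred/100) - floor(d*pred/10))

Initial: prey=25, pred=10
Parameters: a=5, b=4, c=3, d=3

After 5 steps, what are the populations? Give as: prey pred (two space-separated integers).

Step 1: prey: 25+12-10=27; pred: 10+7-3=14
Step 2: prey: 27+13-15=25; pred: 14+11-4=21
Step 3: prey: 25+12-21=16; pred: 21+15-6=30
Step 4: prey: 16+8-19=5; pred: 30+14-9=35
Step 5: prey: 5+2-7=0; pred: 35+5-10=30

Answer: 0 30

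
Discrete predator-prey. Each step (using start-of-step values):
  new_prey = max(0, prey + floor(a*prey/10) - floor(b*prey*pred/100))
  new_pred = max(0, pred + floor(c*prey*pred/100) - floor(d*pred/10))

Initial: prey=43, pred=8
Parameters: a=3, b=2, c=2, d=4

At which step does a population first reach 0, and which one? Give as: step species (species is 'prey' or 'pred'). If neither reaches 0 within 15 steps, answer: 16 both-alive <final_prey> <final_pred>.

Answer: 6 prey

Derivation:
Step 1: prey: 43+12-6=49; pred: 8+6-3=11
Step 2: prey: 49+14-10=53; pred: 11+10-4=17
Step 3: prey: 53+15-18=50; pred: 17+18-6=29
Step 4: prey: 50+15-29=36; pred: 29+29-11=47
Step 5: prey: 36+10-33=13; pred: 47+33-18=62
Step 6: prey: 13+3-16=0; pred: 62+16-24=54
First extinction: prey at step 6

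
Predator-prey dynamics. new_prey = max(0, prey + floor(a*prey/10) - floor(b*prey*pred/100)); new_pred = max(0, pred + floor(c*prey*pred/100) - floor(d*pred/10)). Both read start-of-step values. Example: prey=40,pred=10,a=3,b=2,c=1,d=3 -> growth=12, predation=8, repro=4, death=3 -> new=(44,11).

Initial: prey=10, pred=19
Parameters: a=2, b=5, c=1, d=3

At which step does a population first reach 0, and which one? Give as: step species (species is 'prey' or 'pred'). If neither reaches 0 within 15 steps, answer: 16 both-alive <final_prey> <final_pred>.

Step 1: prey: 10+2-9=3; pred: 19+1-5=15
Step 2: prey: 3+0-2=1; pred: 15+0-4=11
Step 3: prey: 1+0-0=1; pred: 11+0-3=8
Step 4: prey: 1+0-0=1; pred: 8+0-2=6
Step 5: prey: 1+0-0=1; pred: 6+0-1=5
Step 6: prey: 1+0-0=1; pred: 5+0-1=4
Step 7: prey: 1+0-0=1; pred: 4+0-1=3
Step 8: prey: 1+0-0=1; pred: 3+0-0=3
Steps 9-15: state stable at prey=1, pred=3 (no change)
No extinction within 15 steps

Answer: 16 both-alive 1 3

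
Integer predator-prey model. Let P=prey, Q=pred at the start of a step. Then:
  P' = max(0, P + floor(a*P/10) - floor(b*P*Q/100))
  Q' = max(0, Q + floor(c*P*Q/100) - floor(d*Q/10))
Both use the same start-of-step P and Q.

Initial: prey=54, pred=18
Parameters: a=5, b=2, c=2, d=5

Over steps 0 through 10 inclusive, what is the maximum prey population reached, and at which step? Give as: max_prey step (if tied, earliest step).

Step 1: prey: 54+27-19=62; pred: 18+19-9=28
Step 2: prey: 62+31-34=59; pred: 28+34-14=48
Step 3: prey: 59+29-56=32; pred: 48+56-24=80
Step 4: prey: 32+16-51=0; pred: 80+51-40=91
Step 5: prey: 0+0-0=0; pred: 91+0-45=46
Step 6: prey: 0+0-0=0; pred: 46+0-23=23
Step 7: prey: 0+0-0=0; pred: 23+0-11=12
Step 8: prey: 0+0-0=0; pred: 12+0-6=6
Step 9: prey: 0+0-0=0; pred: 6+0-3=3
Step 10: prey: 0+0-0=0; pred: 3+0-1=2
Max prey = 62 at step 1

Answer: 62 1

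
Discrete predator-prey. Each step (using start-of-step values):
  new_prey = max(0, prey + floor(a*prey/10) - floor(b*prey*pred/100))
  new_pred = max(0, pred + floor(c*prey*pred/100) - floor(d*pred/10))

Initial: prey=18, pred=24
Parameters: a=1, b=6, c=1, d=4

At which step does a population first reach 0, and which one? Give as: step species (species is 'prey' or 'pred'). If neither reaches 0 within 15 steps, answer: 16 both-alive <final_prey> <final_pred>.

Answer: 1 prey

Derivation:
Step 1: prey: 18+1-25=0; pred: 24+4-9=19
First extinction: prey at step 1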